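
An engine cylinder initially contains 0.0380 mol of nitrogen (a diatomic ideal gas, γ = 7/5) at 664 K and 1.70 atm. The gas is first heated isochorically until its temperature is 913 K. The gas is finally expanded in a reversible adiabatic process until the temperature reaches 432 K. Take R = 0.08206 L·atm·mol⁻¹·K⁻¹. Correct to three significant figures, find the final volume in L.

V₃ ≈ 7.91 L

From PV = nRT: V₁ = nRT₁/P₁ = 1.218 L.
Isochoric, so P/T is constant: V₂ = V₁; P₂ = P₁·(T₂/T₁) = 2.337 atm.
Reversible adiabatic, γ = 7/5: P₃ = P₂·(T₃/T₂)^(γ/(γ−1)) = 0.1703 atm; V₃ = V₂·(T₂/T₃)^(1/(γ−1)) = 7.909 L.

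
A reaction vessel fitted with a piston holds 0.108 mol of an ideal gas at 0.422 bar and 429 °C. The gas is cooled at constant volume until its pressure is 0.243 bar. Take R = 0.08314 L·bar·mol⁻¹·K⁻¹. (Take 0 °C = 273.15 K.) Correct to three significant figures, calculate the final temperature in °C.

Convert: T₁ = 702.1 K.
From PV = nRT: V₁ = nRT₁/P₁ = 14.94 L.
Isochoric, so P/T is constant: V₂ = V₁; T₂ = T₁·(P₂/P₁) = 404.3 K.

T₂ ≈ 131 °C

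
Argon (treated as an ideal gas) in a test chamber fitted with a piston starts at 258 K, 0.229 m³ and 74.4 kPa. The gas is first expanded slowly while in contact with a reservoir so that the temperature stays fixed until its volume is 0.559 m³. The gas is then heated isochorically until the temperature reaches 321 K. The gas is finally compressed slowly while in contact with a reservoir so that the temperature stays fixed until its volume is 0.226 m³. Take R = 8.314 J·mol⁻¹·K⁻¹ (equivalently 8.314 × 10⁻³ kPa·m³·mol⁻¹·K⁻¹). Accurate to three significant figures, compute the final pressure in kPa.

P₄ ≈ 93.8 kPa

T constant ⇒ Boyle's law P V = const: T₂ = T₁; P₂ = P₁·(V₁/V₂) = 30.48 kPa.
V constant ⇒ P ∝ T: V₃ = V₂; P₃ = P₂·(T₃/T₂) = 37.92 kPa.
T constant ⇒ Boyle's law P V = const: T₄ = T₃; P₄ = P₃·(V₃/V₄) = 93.80 kPa.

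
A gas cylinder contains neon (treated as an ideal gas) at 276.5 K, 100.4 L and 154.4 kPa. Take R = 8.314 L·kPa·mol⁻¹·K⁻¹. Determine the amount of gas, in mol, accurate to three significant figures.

PV = nRT ⇒ n = PV/(RT) = (154.4 × 100.4) / (8.314 × 276.5)

n ≈ 6.74 mol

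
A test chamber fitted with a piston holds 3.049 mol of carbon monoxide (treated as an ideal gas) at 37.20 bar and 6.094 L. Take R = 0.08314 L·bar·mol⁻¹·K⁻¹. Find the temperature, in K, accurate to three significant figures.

PV = nRT ⇒ T = PV/(nR) = (37.20 × 6.094) / (3.049 × 0.08314)

T ≈ 894 K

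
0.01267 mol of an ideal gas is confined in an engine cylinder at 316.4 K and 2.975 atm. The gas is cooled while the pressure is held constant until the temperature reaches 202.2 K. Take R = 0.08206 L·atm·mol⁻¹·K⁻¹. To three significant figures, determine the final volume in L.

V₂ ≈ 0.0707 L

From PV = nRT: V₁ = nRT₁/P₁ = 0.1106 L.
P constant ⇒ V ∝ T: P₂ = P₁; V₂ = V₁·(T₂/T₁) = 0.07066 L.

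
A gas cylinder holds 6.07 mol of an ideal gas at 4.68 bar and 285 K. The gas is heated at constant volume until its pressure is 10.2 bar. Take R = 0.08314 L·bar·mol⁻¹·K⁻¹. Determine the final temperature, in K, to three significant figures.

From PV = nRT: V₁ = nRT₁/P₁ = 30.73 L.
Isochoric, so P/T is constant: V₂ = V₁; T₂ = T₁·(P₂/P₁) = 621.2 K.

T₂ ≈ 621 K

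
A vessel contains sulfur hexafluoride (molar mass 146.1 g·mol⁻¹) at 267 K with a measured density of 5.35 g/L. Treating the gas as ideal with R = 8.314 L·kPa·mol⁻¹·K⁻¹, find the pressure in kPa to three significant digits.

ρ = PM/(RT) ⇒ P = ρRT/M = (5.35 × 8.314 × 267.0) / 146.1

P ≈ 81.3 kPa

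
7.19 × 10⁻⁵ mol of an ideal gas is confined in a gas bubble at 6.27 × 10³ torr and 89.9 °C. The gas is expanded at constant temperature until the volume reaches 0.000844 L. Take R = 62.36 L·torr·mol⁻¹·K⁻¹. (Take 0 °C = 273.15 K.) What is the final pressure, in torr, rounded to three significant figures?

P₂ ≈ 1.93e+03 torr

Convert: T₁ = 363.0 K.
From PV = nRT: V₁ = nRT₁/P₁ = 0.0002596 L.
T constant ⇒ Boyle's law P V = const: T₂ = T₁; P₂ = P₁·(V₁/V₂) = 1929 torr.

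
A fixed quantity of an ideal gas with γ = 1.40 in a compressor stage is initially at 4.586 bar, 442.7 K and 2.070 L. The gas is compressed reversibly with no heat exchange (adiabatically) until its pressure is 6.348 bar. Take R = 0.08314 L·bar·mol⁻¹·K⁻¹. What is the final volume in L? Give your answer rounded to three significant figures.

V₂ ≈ 1.64 L

Reversible adiabatic, γ = 1.40: T₂ = T₁·(P₂/P₁)^((γ−1)/γ) = 485.8 K; V₂ = V₁·(P₁/P₂)^(1/γ) = 1.641 L.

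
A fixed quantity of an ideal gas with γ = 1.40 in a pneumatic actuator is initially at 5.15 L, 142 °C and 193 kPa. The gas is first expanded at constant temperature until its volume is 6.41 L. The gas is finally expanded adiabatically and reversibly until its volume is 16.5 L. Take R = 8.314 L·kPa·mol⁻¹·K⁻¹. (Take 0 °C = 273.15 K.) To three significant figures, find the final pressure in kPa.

Convert: T₁ = 415.1 K.
T constant ⇒ Boyle's law P V = const: T₂ = T₁; P₂ = P₁·(V₁/V₂) = 155.1 kPa.
Reversible adiabatic, γ = 1.40: T₃ = T₂·(V₂/V₃)^(γ−1) = 284.4 K; P₃ = P₂·(V₂/V₃)^γ = 41.27 kPa.

P₃ ≈ 41.3 kPa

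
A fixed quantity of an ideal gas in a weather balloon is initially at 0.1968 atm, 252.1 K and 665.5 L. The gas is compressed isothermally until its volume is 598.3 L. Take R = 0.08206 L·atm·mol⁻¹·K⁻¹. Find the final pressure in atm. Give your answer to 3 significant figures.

P₂ ≈ 0.219 atm

T constant ⇒ Boyle's law P V = const: T₂ = T₁; P₂ = P₁·(V₁/V₂) = 0.2189 atm.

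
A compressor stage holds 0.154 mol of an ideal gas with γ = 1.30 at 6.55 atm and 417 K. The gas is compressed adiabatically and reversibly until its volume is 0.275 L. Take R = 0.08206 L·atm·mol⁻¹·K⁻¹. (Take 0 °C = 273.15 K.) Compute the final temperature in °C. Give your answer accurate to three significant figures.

From PV = nRT: V₁ = nRT₁/P₁ = 0.8045 L.
Reversible adiabatic, γ = 1.30: T₂ = T₁·(V₁/V₂)^(γ−1) = 575.4 K; P₂ = P₁·(V₁/V₂)^γ = 26.44 atm.

T₂ ≈ 302 °C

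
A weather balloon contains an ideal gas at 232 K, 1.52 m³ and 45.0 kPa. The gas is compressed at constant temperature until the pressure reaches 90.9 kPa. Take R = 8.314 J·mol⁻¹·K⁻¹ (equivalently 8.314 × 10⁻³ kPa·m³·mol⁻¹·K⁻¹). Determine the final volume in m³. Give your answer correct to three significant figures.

Isothermal, so P V is constant: T₂ = T₁; V₂ = V₁·(P₁/P₂) = 0.7525 m³.

V₂ ≈ 0.752 m³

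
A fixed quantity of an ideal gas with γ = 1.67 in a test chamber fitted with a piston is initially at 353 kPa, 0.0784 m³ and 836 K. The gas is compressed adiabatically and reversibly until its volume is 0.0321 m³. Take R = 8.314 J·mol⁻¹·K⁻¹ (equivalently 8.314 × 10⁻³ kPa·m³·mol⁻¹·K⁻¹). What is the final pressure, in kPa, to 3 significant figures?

Adiabatic (γ = 1.67), T V^(γ−1) and P V^γ constant: T₂ = T₁·(V₁/V₂)^(γ−1) = 1521 K; P₂ = P₁·(V₁/V₂)^γ = 1568 kPa.

P₂ ≈ 1.57e+03 kPa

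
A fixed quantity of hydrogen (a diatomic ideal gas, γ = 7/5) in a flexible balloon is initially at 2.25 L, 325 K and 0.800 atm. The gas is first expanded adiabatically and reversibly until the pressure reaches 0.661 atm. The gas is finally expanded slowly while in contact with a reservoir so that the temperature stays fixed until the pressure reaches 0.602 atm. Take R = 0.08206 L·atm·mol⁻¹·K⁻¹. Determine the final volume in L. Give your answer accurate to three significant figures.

V₃ ≈ 2.83 L

Reversible adiabatic, γ = 7/5: T₂ = T₁·(P₂/P₁)^((γ−1)/γ) = 307.8 K; V₂ = V₁·(P₁/P₂)^(1/γ) = 2.579 L.
T constant ⇒ Boyle's law P V = const: T₃ = T₂; V₃ = V₂·(P₂/P₃) = 2.831 L.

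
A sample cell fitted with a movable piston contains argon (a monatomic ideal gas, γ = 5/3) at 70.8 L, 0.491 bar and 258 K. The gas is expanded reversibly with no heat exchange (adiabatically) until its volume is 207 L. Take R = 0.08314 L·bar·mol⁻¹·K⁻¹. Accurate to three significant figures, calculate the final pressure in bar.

P₂ ≈ 0.0821 bar

Adiabatic (γ = 5/3), T V^(γ−1) and P V^γ constant: T₂ = T₁·(V₁/V₂)^(γ−1) = 126.2 K; P₂ = P₁·(V₁/V₂)^γ = 0.08213 bar.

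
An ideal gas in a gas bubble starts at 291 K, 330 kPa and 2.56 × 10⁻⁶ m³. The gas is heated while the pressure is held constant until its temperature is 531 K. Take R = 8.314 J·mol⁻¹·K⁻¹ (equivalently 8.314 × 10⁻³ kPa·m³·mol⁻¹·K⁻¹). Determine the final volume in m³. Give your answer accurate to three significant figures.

V₂ ≈ 4.67e-06 m³

P constant ⇒ V ∝ T: P₂ = P₁; V₂ = V₁·(T₂/T₁) = 4.671e-06 m³.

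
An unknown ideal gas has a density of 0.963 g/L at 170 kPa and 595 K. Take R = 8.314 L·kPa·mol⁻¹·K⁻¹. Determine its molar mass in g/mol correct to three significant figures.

ρ = PM/(RT) ⇒ M = ρRT/P = (0.963 × 8.314 × 595.0) / 170

M ≈ 28.0 g/mol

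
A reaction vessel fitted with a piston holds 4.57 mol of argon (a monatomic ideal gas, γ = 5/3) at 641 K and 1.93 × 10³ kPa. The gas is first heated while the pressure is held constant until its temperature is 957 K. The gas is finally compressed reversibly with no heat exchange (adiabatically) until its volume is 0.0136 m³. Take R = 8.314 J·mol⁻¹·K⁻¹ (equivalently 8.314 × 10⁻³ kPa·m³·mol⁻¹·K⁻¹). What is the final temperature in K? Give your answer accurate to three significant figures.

From PV = nRT: V₁ = nRT₁/P₁ = 0.01262 m³.
P constant ⇒ V ∝ T: P₂ = P₁; V₂ = V₁·(T₂/T₁) = 0.01884 m³.
Adiabatic (γ = 5/3), T V^(γ−1) and P V^γ constant: T₃ = T₂·(V₂/V₃)^(γ−1) = 1189 K; P₃ = P₂·(V₂/V₃)^γ = 3322 kPa.

T₃ ≈ 1.19e+03 K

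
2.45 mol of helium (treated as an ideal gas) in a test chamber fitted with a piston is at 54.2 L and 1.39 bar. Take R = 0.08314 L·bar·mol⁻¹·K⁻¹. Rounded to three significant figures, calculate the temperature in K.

PV = nRT ⇒ T = PV/(nR) = (1.39 × 54.2) / (2.45 × 0.08314)

T ≈ 370 K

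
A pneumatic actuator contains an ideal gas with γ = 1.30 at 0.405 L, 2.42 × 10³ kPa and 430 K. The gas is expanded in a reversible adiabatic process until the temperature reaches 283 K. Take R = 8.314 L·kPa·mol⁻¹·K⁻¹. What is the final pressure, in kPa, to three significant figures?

Reversible adiabatic, γ = 1.30: P₂ = P₁·(T₂/T₁)^(γ/(γ−1)) = 394.9 kPa; V₂ = V₁·(T₁/T₂)^(1/(γ−1)) = 1.633 L.

P₂ ≈ 395 kPa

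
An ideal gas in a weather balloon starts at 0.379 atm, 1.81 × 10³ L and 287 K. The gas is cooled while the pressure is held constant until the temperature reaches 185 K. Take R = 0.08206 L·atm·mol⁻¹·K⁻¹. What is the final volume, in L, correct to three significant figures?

P constant ⇒ V ∝ T: P₂ = P₁; V₂ = V₁·(T₂/T₁) = 1167 L.

V₂ ≈ 1.17e+03 L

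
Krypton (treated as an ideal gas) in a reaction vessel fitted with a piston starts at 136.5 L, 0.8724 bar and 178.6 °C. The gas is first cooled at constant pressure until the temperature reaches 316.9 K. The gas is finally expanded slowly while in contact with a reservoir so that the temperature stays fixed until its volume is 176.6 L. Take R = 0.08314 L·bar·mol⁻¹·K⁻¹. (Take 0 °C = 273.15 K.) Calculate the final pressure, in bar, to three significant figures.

Convert: T₁ = 451.8 K.
P constant ⇒ V ∝ T: P₂ = P₁; V₂ = V₁·(T₂/T₁) = 95.75 L.
T constant ⇒ Boyle's law P V = const: T₃ = T₂; P₃ = P₂·(V₂/V₃) = 0.4730 bar.

P₃ ≈ 0.473 bar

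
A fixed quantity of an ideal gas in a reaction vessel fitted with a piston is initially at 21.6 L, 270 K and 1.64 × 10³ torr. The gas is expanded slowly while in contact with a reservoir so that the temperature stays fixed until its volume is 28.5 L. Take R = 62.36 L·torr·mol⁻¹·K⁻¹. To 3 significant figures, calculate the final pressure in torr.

Isothermal, so P V is constant: T₂ = T₁; P₂ = P₁·(V₁/V₂) = 1243 torr.

P₂ ≈ 1.24e+03 torr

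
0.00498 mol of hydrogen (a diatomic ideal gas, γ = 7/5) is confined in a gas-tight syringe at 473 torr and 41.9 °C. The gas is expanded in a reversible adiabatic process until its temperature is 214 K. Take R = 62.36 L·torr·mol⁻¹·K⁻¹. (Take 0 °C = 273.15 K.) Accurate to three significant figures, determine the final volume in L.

Convert: T₁ = 315.0 K.
From PV = nRT: V₁ = nRT₁/P₁ = 0.2068 L.
Reversible adiabatic, γ = 7/5: P₂ = P₁·(T₂/T₁)^(γ/(γ−1)) = 122.2 torr; V₂ = V₁·(T₁/T₂)^(1/(γ−1)) = 0.5440 L.

V₂ ≈ 0.544 L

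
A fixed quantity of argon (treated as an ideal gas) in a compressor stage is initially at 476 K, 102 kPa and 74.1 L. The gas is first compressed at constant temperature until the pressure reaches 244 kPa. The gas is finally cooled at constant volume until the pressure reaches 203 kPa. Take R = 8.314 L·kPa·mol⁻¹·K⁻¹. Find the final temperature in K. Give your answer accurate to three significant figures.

Isothermal, so P V is constant: T₂ = T₁; V₂ = V₁·(P₁/P₂) = 30.98 L.
V constant ⇒ P ∝ T: V₃ = V₂; T₃ = T₂·(P₃/P₂) = 396.0 K.

T₃ ≈ 396 K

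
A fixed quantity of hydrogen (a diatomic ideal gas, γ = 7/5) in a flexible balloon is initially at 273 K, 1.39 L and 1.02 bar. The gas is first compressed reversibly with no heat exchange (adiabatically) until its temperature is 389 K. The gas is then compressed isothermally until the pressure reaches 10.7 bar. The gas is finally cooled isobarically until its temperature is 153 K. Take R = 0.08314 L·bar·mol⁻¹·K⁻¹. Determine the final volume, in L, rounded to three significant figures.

V₄ ≈ 0.0743 L

Adiabatic (γ = 7/5), T V^(γ−1) and P V^γ constant: P₂ = P₁·(T₂/T₁)^(γ/(γ−1)) = 3.523 bar; V₂ = V₁·(T₁/T₂)^(1/(γ−1)) = 0.5735 L.
Isothermal, so P V is constant: T₃ = T₂; V₃ = V₂·(P₂/P₃) = 0.1888 L.
P constant ⇒ V ∝ T: P₄ = P₃; V₄ = V₃·(T₄/T₃) = 0.07426 L.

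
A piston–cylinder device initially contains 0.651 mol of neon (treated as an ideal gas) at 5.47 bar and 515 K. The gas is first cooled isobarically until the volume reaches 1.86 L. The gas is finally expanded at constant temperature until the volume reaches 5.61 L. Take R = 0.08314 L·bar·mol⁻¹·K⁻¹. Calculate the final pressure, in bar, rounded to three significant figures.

P₃ ≈ 1.81 bar

From PV = nRT: V₁ = nRT₁/P₁ = 5.096 L.
P constant ⇒ V ∝ T: P₂ = P₁; T₂ = T₁·(V₂/V₁) = 188.0 K.
T constant ⇒ Boyle's law P V = const: T₃ = T₂; P₃ = P₂·(V₂/V₃) = 1.814 bar.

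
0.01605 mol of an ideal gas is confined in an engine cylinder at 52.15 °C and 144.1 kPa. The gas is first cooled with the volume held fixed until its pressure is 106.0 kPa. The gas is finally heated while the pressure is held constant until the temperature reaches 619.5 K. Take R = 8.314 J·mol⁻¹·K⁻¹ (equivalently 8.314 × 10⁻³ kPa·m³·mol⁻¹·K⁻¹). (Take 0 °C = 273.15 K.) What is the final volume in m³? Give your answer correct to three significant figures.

Convert: T₁ = 325.3 K.
From PV = nRT: V₁ = nRT₁/P₁ = 0.0003012 m³.
Isochoric, so P/T is constant: V₂ = V₁; T₂ = T₁·(P₂/P₁) = 239.3 K.
P constant ⇒ V ∝ T: P₃ = P₂; V₃ = V₂·(T₃/T₂) = 0.0007799 m³.

V₃ ≈ 0.000780 m³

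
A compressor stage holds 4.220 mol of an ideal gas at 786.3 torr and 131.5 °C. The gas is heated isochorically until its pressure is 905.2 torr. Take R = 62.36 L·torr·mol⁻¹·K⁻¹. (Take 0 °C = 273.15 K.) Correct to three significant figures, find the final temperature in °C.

T₂ ≈ 193 °C

Convert: T₁ = 404.6 K.
From PV = nRT: V₁ = nRT₁/P₁ = 135.4 L.
V constant ⇒ P ∝ T: V₂ = V₁; T₂ = T₁·(P₂/P₁) = 465.8 K.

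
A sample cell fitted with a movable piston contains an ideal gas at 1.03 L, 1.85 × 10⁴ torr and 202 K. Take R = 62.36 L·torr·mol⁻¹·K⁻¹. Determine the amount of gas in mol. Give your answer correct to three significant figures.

PV = nRT ⇒ n = PV/(RT) = (1.85e+04 × 1.03) / (62.36 × 202)

n ≈ 1.51 mol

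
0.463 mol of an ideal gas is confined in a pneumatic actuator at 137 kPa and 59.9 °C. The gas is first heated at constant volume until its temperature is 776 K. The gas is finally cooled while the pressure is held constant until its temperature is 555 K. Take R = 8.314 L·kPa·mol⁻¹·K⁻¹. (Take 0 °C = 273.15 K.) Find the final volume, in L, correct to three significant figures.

V₃ ≈ 6.69 L

Convert: T₁ = 333.0 K.
From PV = nRT: V₁ = nRT₁/P₁ = 9.358 L.
Isochoric, so P/T is constant: V₂ = V₁; P₂ = P₁·(T₂/T₁) = 319.2 kPa.
Isobaric, so V/T is constant: P₃ = P₂; V₃ = V₂·(T₃/T₂) = 6.693 L.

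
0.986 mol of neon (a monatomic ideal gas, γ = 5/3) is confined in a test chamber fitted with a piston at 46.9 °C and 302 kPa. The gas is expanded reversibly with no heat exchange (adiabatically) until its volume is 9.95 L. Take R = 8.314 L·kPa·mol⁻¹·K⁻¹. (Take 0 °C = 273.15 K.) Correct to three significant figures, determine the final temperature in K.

T₂ ≈ 292 K

Convert: T₁ = 320.0 K.
From PV = nRT: V₁ = nRT₁/P₁ = 8.688 L.
Reversible adiabatic, γ = 5/3: T₂ = T₁·(V₁/V₂)^(γ−1) = 292.4 K; P₂ = P₁·(V₁/V₂)^γ = 240.9 kPa.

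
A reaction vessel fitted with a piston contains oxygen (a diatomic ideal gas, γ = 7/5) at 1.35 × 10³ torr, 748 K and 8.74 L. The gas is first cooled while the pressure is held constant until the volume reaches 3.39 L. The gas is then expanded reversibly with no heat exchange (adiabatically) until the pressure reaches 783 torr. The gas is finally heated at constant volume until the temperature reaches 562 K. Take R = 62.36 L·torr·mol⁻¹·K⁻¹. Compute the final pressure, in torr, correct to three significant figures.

Isobaric, so V/T is constant: P₂ = P₁; T₂ = T₁·(V₂/V₁) = 290.1 K.
Reversible adiabatic, γ = 7/5: T₃ = T₂·(P₃/P₂)^((γ−1)/γ) = 248.3 K; V₃ = V₂·(P₂/P₃)^(1/γ) = 5.002 L.
Isochoric, so P/T is constant: V₄ = V₃; P₄ = P₃·(T₄/T₃) = 1772 torr.

P₄ ≈ 1.77e+03 torr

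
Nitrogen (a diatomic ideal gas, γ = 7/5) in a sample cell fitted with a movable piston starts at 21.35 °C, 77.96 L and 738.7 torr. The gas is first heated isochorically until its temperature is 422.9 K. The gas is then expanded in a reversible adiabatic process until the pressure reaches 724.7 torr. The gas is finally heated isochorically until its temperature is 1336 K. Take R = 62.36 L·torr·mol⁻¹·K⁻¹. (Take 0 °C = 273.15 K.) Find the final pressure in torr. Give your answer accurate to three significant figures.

P₄ ≈ 2.55e+03 torr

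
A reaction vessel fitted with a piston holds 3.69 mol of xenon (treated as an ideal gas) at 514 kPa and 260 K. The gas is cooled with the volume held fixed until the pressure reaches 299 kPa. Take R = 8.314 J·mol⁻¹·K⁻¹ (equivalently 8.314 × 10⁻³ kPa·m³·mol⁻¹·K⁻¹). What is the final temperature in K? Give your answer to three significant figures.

T₂ ≈ 151 K

From PV = nRT: V₁ = nRT₁/P₁ = 0.01552 m³.
V constant ⇒ P ∝ T: V₂ = V₁; T₂ = T₁·(P₂/P₁) = 151.2 K.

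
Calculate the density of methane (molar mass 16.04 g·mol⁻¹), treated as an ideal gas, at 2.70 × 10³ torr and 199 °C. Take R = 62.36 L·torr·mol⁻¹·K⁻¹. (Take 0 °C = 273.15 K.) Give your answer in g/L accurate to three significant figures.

ρ = PM/(RT) = (2.70e+03 × 16.04) / (62.36 × 472.1)

ρ ≈ 1.47 g/L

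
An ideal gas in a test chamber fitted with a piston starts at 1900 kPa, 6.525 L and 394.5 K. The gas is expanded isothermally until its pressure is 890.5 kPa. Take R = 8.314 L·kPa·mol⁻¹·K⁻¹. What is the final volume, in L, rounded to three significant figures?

V₂ ≈ 13.9 L

Isothermal, so P V is constant: T₂ = T₁; V₂ = V₁·(P₁/P₂) = 13.92 L.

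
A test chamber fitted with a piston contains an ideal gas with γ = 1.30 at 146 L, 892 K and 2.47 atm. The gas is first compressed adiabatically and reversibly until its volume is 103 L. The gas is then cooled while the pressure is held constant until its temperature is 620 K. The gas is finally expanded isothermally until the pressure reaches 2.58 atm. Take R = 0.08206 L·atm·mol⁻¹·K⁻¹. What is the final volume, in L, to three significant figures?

Adiabatic (γ = 1.30), T V^(γ−1) and P V^γ constant: T₂ = T₁·(V₁/V₂)^(γ−1) = 990.4 K; P₂ = P₁·(V₁/V₂)^γ = 3.887 atm.
P constant ⇒ V ∝ T: P₃ = P₂; V₃ = V₂·(T₃/T₂) = 64.48 L.
Isothermal, so P V is constant: T₄ = T₃; V₄ = V₃·(P₃/P₄) = 97.15 L.

V₄ ≈ 97.2 L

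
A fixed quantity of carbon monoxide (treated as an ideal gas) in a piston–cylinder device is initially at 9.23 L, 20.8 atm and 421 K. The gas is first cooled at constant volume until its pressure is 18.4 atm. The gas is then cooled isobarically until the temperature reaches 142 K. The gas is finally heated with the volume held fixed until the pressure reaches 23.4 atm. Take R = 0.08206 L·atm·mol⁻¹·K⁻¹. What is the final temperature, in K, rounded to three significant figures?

T₄ ≈ 181 K

Isochoric, so P/T is constant: V₂ = V₁; T₂ = T₁·(P₂/P₁) = 372.4 K.
Isobaric, so V/T is constant: P₃ = P₂; V₃ = V₂·(T₃/T₂) = 3.519 L.
V constant ⇒ P ∝ T: V₄ = V₃; T₄ = T₃·(P₄/P₃) = 180.6 K.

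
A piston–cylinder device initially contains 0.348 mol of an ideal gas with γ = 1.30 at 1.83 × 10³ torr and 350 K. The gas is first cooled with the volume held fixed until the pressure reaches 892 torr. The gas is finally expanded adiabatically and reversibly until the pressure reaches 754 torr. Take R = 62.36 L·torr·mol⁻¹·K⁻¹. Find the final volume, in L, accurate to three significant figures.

V₃ ≈ 4.72 L

From PV = nRT: V₁ = nRT₁/P₁ = 4.151 L.
V constant ⇒ P ∝ T: V₂ = V₁; T₂ = T₁·(P₂/P₁) = 170.6 K.
Reversible adiabatic, γ = 1.30: T₃ = T₂·(P₃/P₂)^((γ−1)/γ) = 164.1 K; V₃ = V₂·(P₂/P₃)^(1/γ) = 4.723 L.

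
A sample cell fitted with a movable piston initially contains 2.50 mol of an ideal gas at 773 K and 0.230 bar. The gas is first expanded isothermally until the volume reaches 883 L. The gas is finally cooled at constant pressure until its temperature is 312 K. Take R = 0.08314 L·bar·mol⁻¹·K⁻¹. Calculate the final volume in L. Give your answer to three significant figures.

From PV = nRT: V₁ = nRT₁/P₁ = 698.6 L.
T constant ⇒ Boyle's law P V = const: T₂ = T₁; P₂ = P₁·(V₁/V₂) = 0.1820 bar.
Isobaric, so V/T is constant: P₃ = P₂; V₃ = V₂·(T₃/T₂) = 356.4 L.

V₃ ≈ 356 L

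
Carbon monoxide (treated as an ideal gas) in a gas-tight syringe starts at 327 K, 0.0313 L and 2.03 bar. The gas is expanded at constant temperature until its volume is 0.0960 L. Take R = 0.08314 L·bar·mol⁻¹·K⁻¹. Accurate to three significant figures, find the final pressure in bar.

P₂ ≈ 0.662 bar

T constant ⇒ Boyle's law P V = const: T₂ = T₁; P₂ = P₁·(V₁/V₂) = 0.6619 bar.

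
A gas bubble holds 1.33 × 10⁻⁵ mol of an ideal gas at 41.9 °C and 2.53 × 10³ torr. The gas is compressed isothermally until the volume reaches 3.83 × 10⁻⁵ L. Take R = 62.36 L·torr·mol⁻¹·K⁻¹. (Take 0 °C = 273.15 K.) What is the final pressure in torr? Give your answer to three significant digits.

P₂ ≈ 6.82e+03 torr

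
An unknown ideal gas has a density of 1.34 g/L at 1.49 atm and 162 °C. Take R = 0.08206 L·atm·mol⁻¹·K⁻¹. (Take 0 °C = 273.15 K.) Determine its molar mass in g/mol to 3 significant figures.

ρ = PM/(RT) ⇒ M = ρRT/P = (1.34 × 0.08206 × 435.1) / 1.49

M ≈ 32.1 g/mol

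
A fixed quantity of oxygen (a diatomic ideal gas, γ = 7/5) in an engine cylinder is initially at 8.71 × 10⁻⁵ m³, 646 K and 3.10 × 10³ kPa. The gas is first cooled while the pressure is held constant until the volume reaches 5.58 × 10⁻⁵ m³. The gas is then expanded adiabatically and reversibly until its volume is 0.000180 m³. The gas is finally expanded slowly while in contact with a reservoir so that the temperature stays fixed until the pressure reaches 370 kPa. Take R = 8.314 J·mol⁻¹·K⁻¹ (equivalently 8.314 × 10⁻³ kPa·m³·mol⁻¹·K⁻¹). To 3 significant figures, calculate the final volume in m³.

V₄ ≈ 0.000293 m³

P constant ⇒ V ∝ T: P₂ = P₁; T₂ = T₁·(V₂/V₁) = 413.9 K.
Reversible adiabatic, γ = 7/5: T₃ = T₂·(V₂/V₃)^(γ−1) = 259.1 K; P₃ = P₂·(V₂/V₃)^γ = 601.5 kPa.
T constant ⇒ Boyle's law P V = const: T₄ = T₃; V₄ = V₃·(P₃/P₄) = 0.0002926 m³.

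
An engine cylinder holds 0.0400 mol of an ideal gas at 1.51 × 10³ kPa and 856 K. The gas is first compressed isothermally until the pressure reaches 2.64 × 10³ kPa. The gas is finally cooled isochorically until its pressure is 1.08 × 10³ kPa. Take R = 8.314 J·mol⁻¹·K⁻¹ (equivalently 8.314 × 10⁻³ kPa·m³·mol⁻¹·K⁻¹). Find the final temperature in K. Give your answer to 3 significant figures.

T₃ ≈ 350 K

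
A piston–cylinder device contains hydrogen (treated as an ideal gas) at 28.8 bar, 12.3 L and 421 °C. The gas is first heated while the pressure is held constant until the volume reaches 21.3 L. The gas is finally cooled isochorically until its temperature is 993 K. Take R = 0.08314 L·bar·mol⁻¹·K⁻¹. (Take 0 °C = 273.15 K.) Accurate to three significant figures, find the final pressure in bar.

Convert: T₁ = 694.1 K.
P constant ⇒ V ∝ T: P₂ = P₁; T₂ = T₁·(V₂/V₁) = 1202 K.
V constant ⇒ P ∝ T: V₃ = V₂; P₃ = P₂·(T₃/T₂) = 23.79 bar.

P₃ ≈ 23.8 bar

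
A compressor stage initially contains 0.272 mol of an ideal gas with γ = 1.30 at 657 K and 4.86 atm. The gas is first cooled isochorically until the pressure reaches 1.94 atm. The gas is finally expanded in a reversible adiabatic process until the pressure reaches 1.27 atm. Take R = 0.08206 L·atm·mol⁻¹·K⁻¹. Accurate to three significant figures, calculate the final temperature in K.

From PV = nRT: V₁ = nRT₁/P₁ = 3.017 L.
Isochoric, so P/T is constant: V₂ = V₁; T₂ = T₁·(P₂/P₁) = 262.3 K.
Adiabatic (γ = 1.30), T V^(γ−1) and P V^γ constant: T₃ = T₂·(P₃/P₂)^((γ−1)/γ) = 237.8 K; V₃ = V₂·(P₂/P₃)^(1/γ) = 4.180 L.

T₃ ≈ 238 K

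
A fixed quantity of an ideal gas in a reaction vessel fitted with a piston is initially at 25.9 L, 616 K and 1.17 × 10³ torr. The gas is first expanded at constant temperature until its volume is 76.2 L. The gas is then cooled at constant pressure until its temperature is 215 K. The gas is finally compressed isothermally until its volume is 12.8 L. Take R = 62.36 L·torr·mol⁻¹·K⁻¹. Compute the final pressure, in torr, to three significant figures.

T constant ⇒ Boyle's law P V = const: T₂ = T₁; P₂ = P₁·(V₁/V₂) = 397.7 torr.
Isobaric, so V/T is constant: P₃ = P₂; V₃ = V₂·(T₃/T₂) = 26.60 L.
T constant ⇒ Boyle's law P V = const: T₄ = T₃; P₄ = P₃·(V₃/V₄) = 826.3 torr.

P₄ ≈ 826 torr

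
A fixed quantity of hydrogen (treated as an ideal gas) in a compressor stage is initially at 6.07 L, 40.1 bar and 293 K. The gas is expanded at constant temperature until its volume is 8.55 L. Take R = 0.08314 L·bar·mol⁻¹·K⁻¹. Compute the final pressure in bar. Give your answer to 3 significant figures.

T constant ⇒ Boyle's law P V = const: T₂ = T₁; P₂ = P₁·(V₁/V₂) = 28.47 bar.

P₂ ≈ 28.5 bar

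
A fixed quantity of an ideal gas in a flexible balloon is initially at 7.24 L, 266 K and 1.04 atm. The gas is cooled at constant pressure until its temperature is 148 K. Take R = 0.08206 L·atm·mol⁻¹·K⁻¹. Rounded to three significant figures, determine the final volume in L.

V₂ ≈ 4.03 L

Isobaric, so V/T is constant: P₂ = P₁; V₂ = V₁·(T₂/T₁) = 4.028 L.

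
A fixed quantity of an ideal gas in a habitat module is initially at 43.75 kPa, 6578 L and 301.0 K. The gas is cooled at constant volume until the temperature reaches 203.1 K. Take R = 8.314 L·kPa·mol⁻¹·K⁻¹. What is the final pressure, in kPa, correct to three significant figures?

P₂ ≈ 29.5 kPa

Isochoric, so P/T is constant: V₂ = V₁; P₂ = P₁·(T₂/T₁) = 29.52 kPa.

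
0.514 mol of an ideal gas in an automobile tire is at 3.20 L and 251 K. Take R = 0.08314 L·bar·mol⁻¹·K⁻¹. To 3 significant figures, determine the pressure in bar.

P ≈ 3.35 bar

PV = nRT ⇒ P = nRT/V = (0.514 × 0.08314 × 251) / 3.20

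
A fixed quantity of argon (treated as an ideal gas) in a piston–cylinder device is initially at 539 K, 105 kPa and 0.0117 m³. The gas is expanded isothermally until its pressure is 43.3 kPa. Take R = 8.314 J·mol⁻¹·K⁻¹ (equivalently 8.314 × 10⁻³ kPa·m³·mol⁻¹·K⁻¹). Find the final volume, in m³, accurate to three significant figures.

V₂ ≈ 0.0284 m³

Isothermal, so P V is constant: T₂ = T₁; V₂ = V₁·(P₁/P₂) = 0.02837 m³.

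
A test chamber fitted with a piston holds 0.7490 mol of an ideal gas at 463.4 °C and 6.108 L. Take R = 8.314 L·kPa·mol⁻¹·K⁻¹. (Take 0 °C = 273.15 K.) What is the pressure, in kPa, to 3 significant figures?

P ≈ 751 kPa

Convert: T = 736.55 K.
PV = nRT ⇒ P = nRT/V = (0.7490 × 8.314 × 736.55) / 6.108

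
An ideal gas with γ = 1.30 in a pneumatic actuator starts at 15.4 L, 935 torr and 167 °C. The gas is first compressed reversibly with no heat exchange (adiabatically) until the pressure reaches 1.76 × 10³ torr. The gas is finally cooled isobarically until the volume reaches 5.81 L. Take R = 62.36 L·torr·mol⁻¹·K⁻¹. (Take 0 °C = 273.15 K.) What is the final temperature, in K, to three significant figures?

Convert: T₁ = 440.1 K.
Adiabatic (γ = 1.30), T V^(γ−1) and P V^γ constant: T₂ = T₁·(P₂/P₁)^((γ−1)/γ) = 509.3 K; V₂ = V₁·(P₁/P₂)^(1/γ) = 9.467 L.
Isobaric, so V/T is constant: P₃ = P₂; T₃ = T₂·(V₃/V₂) = 312.6 K.

T₃ ≈ 313 K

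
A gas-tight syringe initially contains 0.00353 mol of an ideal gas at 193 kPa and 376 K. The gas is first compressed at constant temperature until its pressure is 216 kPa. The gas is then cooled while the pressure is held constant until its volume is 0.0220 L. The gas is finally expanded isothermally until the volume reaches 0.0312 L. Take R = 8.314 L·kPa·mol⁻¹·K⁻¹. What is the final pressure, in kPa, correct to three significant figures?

P₄ ≈ 152 kPa

From PV = nRT: V₁ = nRT₁/P₁ = 0.05718 L.
T constant ⇒ Boyle's law P V = const: T₂ = T₁; V₂ = V₁·(P₁/P₂) = 0.05109 L.
Isobaric, so V/T is constant: P₃ = P₂; T₃ = T₂·(V₃/V₂) = 161.9 K.
T constant ⇒ Boyle's law P V = const: T₄ = T₃; P₄ = P₃·(V₃/V₄) = 152.3 kPa.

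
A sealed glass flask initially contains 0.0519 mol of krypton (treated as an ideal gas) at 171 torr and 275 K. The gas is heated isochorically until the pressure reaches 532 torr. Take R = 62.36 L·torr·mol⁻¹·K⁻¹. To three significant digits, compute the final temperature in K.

From PV = nRT: V₁ = nRT₁/P₁ = 5.205 L.
Isochoric, so P/T is constant: V₂ = V₁; T₂ = T₁·(P₂/P₁) = 855.6 K.

T₂ ≈ 856 K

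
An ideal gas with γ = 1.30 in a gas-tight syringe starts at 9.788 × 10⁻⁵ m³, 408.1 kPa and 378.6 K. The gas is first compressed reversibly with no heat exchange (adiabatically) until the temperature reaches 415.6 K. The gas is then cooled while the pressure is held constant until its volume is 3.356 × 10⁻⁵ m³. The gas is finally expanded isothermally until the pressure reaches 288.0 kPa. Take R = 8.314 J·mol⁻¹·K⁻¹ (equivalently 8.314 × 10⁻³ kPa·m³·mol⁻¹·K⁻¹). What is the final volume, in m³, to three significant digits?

Reversible adiabatic, γ = 1.30: P₂ = P₁·(T₂/T₁)^(γ/(γ−1)) = 611.3 kPa; V₂ = V₁·(T₁/T₂)^(1/(γ−1)) = 7.173e-05 m³.
P constant ⇒ V ∝ T: P₃ = P₂; T₃ = T₂·(V₃/V₂) = 194.4 K.
T constant ⇒ Boyle's law P V = const: T₄ = T₃; V₄ = V₃·(P₃/P₄) = 7.123e-05 m³.

V₄ ≈ 7.12e-05 m³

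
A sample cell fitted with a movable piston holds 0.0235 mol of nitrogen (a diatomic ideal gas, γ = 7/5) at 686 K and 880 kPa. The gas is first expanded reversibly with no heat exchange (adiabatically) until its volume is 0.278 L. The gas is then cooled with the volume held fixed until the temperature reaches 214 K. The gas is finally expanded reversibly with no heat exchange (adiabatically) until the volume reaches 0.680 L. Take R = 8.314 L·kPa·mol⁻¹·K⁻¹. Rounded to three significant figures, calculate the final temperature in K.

From PV = nRT: V₁ = nRT₁/P₁ = 0.1523 L.
Adiabatic (γ = 7/5), T V^(γ−1) and P V^γ constant: T₂ = T₁·(V₁/V₂)^(γ−1) = 539.3 K; P₂ = P₁·(V₁/V₂)^γ = 379.0 kPa.
Isochoric, so P/T is constant: V₃ = V₂; P₃ = P₂·(T₃/T₂) = 150.4 kPa.
Adiabatic (γ = 7/5), T V^(γ−1) and P V^γ constant: T₄ = T₃·(V₃/V₄)^(γ−1) = 149.6 K; P₄ = P₃·(V₃/V₄)^γ = 42.99 kPa.

T₄ ≈ 150 K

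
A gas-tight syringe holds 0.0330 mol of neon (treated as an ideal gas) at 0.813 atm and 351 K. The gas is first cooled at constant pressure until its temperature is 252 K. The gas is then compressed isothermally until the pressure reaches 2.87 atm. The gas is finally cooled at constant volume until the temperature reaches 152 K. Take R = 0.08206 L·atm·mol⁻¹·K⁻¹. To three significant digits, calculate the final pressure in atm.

From PV = nRT: V₁ = nRT₁/P₁ = 1.169 L.
P constant ⇒ V ∝ T: P₂ = P₁; V₂ = V₁·(T₂/T₁) = 0.8394 L.
Isothermal, so P V is constant: T₃ = T₂; V₃ = V₂·(P₂/P₃) = 0.2378 L.
V constant ⇒ P ∝ T: V₄ = V₃; P₄ = P₃·(T₄/T₃) = 1.731 atm.

P₄ ≈ 1.73 atm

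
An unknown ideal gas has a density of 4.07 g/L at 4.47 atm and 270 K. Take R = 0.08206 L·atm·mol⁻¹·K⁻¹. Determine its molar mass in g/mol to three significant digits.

M ≈ 20.2 g/mol

ρ = PM/(RT) ⇒ M = ρRT/P = (4.07 × 0.08206 × 270.0) / 4.47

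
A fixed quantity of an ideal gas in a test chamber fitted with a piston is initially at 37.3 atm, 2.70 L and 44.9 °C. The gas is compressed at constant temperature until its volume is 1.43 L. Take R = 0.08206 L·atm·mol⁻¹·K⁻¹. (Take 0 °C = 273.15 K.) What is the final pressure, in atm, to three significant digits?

Convert: T₁ = 318.0 K.
T constant ⇒ Boyle's law P V = const: T₂ = T₁; P₂ = P₁·(V₁/V₂) = 70.43 atm.

P₂ ≈ 70.4 atm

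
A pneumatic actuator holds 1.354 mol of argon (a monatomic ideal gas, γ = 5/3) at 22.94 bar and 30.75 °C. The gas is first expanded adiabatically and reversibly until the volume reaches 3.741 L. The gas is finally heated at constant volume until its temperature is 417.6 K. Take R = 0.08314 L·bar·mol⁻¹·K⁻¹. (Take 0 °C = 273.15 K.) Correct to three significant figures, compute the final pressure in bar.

Convert: T₁ = 303.9 K.
From PV = nRT: V₁ = nRT₁/P₁ = 1.491 L.
Adiabatic (γ = 5/3), T V^(γ−1) and P V^γ constant: T₂ = T₁·(V₁/V₂)^(γ−1) = 164.6 K; P₂ = P₁·(V₁/V₂)^γ = 4.953 bar.
Isochoric, so P/T is constant: V₃ = V₂; P₃ = P₂·(T₃/T₂) = 12.57 bar.

P₃ ≈ 12.6 bar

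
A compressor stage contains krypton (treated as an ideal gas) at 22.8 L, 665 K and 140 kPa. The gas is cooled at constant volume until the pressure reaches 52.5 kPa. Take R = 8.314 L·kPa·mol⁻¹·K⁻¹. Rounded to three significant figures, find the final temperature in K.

Isochoric, so P/T is constant: V₂ = V₁; T₂ = T₁·(P₂/P₁) = 249.4 K.

T₂ ≈ 249 K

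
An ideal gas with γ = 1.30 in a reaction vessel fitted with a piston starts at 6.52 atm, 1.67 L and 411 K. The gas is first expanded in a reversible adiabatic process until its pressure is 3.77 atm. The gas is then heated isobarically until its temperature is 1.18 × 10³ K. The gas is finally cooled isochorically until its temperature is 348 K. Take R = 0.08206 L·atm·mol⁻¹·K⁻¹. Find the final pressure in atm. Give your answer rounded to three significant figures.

P₄ ≈ 1.11 atm

Adiabatic (γ = 1.30), T V^(γ−1) and P V^γ constant: T₂ = T₁·(P₂/P₁)^((γ−1)/γ) = 362.2 K; V₂ = V₁·(P₁/P₂)^(1/γ) = 2.545 L.
Isobaric, so V/T is constant: P₃ = P₂; V₃ = V₂·(T₃/T₂) = 8.292 L.
V constant ⇒ P ∝ T: V₄ = V₃; P₄ = P₃·(T₄/T₃) = 1.112 atm.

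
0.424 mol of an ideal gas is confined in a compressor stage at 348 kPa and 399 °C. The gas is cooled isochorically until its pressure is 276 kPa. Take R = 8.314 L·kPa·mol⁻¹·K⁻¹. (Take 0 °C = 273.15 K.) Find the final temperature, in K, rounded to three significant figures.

T₂ ≈ 533 K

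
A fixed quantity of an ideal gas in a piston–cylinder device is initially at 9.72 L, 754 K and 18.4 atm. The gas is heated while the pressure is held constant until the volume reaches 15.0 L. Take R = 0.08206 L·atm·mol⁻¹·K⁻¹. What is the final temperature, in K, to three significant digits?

Isobaric, so V/T is constant: P₂ = P₁; T₂ = T₁·(V₂/V₁) = 1164 K.

T₂ ≈ 1.16e+03 K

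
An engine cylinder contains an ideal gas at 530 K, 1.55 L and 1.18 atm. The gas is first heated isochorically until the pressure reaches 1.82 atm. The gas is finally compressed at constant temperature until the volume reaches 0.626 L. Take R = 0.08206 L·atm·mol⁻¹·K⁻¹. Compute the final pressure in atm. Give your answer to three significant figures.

P₃ ≈ 4.51 atm

Isochoric, so P/T is constant: V₂ = V₁; T₂ = T₁·(P₂/P₁) = 817.5 K.
Isothermal, so P V is constant: T₃ = T₂; P₃ = P₂·(V₂/V₃) = 4.506 atm.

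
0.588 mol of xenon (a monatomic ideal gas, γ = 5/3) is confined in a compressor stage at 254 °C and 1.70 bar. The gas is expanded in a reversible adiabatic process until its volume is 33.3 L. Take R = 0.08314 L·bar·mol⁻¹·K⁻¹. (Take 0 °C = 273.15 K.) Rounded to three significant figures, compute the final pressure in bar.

Convert: T₁ = 527.1 K.
From PV = nRT: V₁ = nRT₁/P₁ = 15.16 L.
Adiabatic (γ = 5/3), T V^(γ−1) and P V^γ constant: T₂ = T₁·(V₁/V₂)^(γ−1) = 312.0 K; P₂ = P₁·(V₁/V₂)^γ = 0.4580 bar.

P₂ ≈ 0.458 bar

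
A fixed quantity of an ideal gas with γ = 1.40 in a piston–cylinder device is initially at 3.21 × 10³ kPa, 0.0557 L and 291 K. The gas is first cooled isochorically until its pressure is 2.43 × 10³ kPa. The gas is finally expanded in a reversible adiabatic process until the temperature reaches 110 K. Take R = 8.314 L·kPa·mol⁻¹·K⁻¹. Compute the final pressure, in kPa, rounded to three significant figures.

P₃ ≈ 214 kPa

Isochoric, so P/T is constant: V₂ = V₁; T₂ = T₁·(P₂/P₁) = 220.3 K.
Adiabatic (γ = 1.40), T V^(γ−1) and P V^γ constant: P₃ = P₂·(T₃/T₂)^(γ/(γ−1)) = 213.8 kPa; V₃ = V₂·(T₂/T₃)^(1/(γ−1)) = 0.3161 L.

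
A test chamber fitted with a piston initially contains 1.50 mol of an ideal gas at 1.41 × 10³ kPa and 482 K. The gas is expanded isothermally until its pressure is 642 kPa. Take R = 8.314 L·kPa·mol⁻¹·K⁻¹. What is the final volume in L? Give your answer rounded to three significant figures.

V₂ ≈ 9.36 L

From PV = nRT: V₁ = nRT₁/P₁ = 4.263 L.
Isothermal, so P V is constant: T₂ = T₁; V₂ = V₁·(P₁/P₂) = 9.363 L.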